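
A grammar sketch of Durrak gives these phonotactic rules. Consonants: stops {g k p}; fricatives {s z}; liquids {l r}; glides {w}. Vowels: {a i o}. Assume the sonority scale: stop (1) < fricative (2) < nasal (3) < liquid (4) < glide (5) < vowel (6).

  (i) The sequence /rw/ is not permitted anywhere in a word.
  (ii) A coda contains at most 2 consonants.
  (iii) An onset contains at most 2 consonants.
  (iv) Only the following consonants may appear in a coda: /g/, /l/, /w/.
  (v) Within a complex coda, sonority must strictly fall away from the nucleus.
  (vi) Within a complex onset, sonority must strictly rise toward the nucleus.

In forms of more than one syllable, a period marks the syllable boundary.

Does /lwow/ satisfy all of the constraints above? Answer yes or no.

yes

/lwow/ — σ1 onset /lw/ (4→5 rises), coda /w/ ok → permitted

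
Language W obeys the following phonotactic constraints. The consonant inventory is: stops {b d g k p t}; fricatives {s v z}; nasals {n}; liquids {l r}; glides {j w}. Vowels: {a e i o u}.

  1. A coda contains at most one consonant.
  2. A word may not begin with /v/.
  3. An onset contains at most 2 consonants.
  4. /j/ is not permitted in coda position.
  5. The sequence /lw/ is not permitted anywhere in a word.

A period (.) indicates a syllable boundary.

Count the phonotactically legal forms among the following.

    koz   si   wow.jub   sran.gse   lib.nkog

5

koz — σ1 onset /k/, coda /z/ ok → phonotactically legal
si — σ1 onset /s/, coda /∅/ ok → phonotactically legal
wow.jub — σ1 onset /w/, coda /w/ ok; σ2 onset /j/, coda /b/ ok → phonotactically legal
sran.gse — σ1 onset /sr/ (2C), coda /n/ ok; σ2 onset /gs/ (2C), coda /∅/ ok → phonotactically legal
lib.nkog — σ1 onset /l/, coda /b/ ok; σ2 onset /nk/ (2C), coda /g/ ok → phonotactically legal
Phonotactically legal: koz, si, wow.jub, sran.gse, lib.nkog → 5.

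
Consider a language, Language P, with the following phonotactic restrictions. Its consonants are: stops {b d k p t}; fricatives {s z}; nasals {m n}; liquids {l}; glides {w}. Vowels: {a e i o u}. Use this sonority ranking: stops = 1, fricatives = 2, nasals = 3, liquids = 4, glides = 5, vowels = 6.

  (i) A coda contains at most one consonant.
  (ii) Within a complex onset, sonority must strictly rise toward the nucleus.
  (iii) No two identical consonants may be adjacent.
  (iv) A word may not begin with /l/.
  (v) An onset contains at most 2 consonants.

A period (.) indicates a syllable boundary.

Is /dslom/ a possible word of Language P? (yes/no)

no

/dslom/ — violates constraint (v): syllable 1 onset /dsl/ has 3 consonants (> 2) → illicit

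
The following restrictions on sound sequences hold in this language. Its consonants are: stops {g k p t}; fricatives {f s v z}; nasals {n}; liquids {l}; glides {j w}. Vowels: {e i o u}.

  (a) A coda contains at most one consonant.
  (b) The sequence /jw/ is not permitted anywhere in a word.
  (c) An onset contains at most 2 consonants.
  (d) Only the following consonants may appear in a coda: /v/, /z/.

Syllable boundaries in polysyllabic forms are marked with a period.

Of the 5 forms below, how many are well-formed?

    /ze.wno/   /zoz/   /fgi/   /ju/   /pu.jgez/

5

/ze.wno/ — σ1 onset /z/, coda /∅/ ok; σ2 onset /wn/ (2C), coda /∅/ ok → well-formed
/zoz/ — σ1 onset /z/, coda /z/ ok → well-formed
/fgi/ — σ1 onset /fg/ (2C), coda /∅/ ok → well-formed
/ju/ — σ1 onset /j/, coda /∅/ ok → well-formed
/pu.jgez/ — σ1 onset /p/, coda /∅/ ok; σ2 onset /jg/ (2C), coda /z/ ok → well-formed
Well-formed: /ze.wno/, /zoz/, /fgi/, /ju/, /pu.jgez/ → 5.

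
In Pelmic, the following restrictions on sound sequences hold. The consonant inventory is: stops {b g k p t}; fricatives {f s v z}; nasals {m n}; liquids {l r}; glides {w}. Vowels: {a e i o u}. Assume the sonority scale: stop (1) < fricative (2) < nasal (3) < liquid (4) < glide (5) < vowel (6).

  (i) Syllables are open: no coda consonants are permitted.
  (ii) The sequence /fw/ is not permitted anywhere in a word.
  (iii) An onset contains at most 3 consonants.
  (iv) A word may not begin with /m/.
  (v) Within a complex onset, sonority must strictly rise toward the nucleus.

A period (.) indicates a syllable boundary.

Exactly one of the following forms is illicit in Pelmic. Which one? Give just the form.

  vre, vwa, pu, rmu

rmu

vre — σ1 onset /vr/ (2→4 rises), coda /∅/ ok → licit
vwa — σ1 onset /vw/ (2→5 rises), coda /∅/ ok → licit
pu — σ1 onset /p/, coda /∅/ ok → licit
rmu — violates constraint (v): syllable 1 onset /rm/: /r/ (liquid, 4) → /m/ (nasal, 3) does not rise → illicit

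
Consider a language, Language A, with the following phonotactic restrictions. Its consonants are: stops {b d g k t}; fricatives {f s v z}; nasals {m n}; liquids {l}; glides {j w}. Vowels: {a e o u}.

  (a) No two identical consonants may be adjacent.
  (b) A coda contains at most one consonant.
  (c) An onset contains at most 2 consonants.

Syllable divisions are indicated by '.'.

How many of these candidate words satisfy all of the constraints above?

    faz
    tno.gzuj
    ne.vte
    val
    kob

5

faz — σ1 onset /f/, coda /z/ ok → permitted
tno.gzuj — σ1 onset /tn/ (2C), coda /∅/ ok; σ2 onset /gz/ (2C), coda /j/ ok → permitted
ne.vte — σ1 onset /n/, coda /∅/ ok; σ2 onset /vt/ (2C), coda /∅/ ok → permitted
val — σ1 onset /v/, coda /l/ ok → permitted
kob — σ1 onset /k/, coda /b/ ok → permitted
Permitted: faz, tno.gzuj, ne.vte, val, kob → 5.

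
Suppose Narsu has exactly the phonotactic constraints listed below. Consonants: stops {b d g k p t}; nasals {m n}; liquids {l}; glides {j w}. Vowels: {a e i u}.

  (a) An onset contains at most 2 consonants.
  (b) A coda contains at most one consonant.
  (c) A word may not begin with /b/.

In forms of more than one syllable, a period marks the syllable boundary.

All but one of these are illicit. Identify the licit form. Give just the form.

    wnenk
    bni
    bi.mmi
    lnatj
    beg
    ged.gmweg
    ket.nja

ket.nja

wnenk — violates constraint (b): syllable 1 coda /nk/ has 2 consonants (> 1) → illicit
bni — violates constraint (c): word begins with /b/ → illicit
bi.mmi — violates constraint (c): word begins with /b/ → illicit
lnatj — violates constraint (b): syllable 1 coda /tj/ has 2 consonants (> 1) → illicit
beg — violates constraint (c): word begins with /b/ → illicit
ged.gmweg — violates constraint (a): syllable 2 onset /gmw/ has 3 consonants (> 2) → illicit
ket.nja — σ1 onset /k/, coda /t/ ok; σ2 onset /nj/ (2C), coda /∅/ ok → licit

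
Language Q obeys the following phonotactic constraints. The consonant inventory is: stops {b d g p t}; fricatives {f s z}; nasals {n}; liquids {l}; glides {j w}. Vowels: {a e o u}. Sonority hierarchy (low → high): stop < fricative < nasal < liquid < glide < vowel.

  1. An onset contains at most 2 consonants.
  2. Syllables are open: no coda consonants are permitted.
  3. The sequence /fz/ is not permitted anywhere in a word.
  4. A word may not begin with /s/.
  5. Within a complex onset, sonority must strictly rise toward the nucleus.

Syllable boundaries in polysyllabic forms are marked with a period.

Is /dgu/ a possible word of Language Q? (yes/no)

no

/dgu/ — violates constraint 5: syllable 1 onset /dg/: /d/ (stop, 1) → /g/ (stop, 1) does not rise → phonotactically illegal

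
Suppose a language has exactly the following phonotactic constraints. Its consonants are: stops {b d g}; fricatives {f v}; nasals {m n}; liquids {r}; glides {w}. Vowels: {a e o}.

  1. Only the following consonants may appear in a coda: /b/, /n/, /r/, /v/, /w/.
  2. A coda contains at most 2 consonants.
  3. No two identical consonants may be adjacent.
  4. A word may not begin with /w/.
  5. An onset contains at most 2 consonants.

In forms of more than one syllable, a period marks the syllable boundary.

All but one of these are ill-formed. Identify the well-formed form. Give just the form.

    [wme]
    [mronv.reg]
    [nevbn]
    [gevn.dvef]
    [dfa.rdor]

[wme] — violates constraint 4: word begins with /w/ → ill-formed
[mronv.reg] — violates constraint 1: syllable 2 coda contains /g/, which is not a licensed coda consonant → ill-formed
[nevbn] — violates constraint 2: syllable 1 coda /vbn/ has 3 consonants (> 2) → ill-formed
[gevn.dvef] — violates constraint 1: syllable 2 coda contains /f/, which is not a licensed coda consonant → ill-formed
[dfa.rdor] — σ1 onset /df/ (2C), coda /∅/ ok; σ2 onset /rd/ (2C), coda /r/ ok → well-formed

[dfa.rdor]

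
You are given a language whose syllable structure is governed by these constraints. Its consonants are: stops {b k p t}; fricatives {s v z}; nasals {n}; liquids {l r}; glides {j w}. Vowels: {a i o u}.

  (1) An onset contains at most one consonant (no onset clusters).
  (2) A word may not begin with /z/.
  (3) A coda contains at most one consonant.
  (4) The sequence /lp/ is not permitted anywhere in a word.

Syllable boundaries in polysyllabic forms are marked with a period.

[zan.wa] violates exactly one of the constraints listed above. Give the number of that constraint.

[zan.wa]: word begins with /z/.
This is a violation of constraint 2: "A word may not begin with /z/."
The remaining constraints (1, 3, 4) are satisfied.

2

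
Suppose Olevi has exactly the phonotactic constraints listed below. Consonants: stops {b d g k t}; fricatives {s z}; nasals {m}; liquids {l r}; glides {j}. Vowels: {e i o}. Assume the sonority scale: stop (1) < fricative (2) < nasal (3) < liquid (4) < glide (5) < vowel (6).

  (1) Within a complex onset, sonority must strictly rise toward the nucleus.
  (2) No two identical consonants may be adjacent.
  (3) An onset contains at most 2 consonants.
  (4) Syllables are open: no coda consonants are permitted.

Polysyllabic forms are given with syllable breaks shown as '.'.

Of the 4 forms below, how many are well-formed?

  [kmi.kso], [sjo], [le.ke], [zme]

4

[kmi.kso] — σ1 onset /km/ (1→3 rises), coda /∅/ ok; σ2 onset /ks/ (1→2 rises), coda /∅/ ok → well-formed
[sjo] — σ1 onset /sj/ (2→5 rises), coda /∅/ ok → well-formed
[le.ke] — σ1 onset /l/, coda /∅/ ok; σ2 onset /k/, coda /∅/ ok → well-formed
[zme] — σ1 onset /zm/ (2→3 rises), coda /∅/ ok → well-formed
Well-formed: [kmi.kso], [sjo], [le.ke], [zme] → 4.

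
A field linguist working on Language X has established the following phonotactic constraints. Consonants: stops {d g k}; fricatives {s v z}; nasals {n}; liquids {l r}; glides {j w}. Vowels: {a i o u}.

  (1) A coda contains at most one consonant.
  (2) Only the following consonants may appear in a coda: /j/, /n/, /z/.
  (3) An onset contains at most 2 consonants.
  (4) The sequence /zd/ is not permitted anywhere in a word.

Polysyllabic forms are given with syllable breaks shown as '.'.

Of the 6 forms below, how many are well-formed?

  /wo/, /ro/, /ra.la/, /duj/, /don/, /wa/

6

/wo/ — σ1 onset /w/, coda /∅/ ok → well-formed
/ro/ — σ1 onset /r/, coda /∅/ ok → well-formed
/ra.la/ — σ1 onset /r/, coda /∅/ ok; σ2 onset /l/, coda /∅/ ok → well-formed
/duj/ — σ1 onset /d/, coda /j/ ok → well-formed
/don/ — σ1 onset /d/, coda /n/ ok → well-formed
/wa/ — σ1 onset /w/, coda /∅/ ok → well-formed
Well-formed: /wo/, /ro/, /ra.la/, /duj/, /don/, /wa/ → 6.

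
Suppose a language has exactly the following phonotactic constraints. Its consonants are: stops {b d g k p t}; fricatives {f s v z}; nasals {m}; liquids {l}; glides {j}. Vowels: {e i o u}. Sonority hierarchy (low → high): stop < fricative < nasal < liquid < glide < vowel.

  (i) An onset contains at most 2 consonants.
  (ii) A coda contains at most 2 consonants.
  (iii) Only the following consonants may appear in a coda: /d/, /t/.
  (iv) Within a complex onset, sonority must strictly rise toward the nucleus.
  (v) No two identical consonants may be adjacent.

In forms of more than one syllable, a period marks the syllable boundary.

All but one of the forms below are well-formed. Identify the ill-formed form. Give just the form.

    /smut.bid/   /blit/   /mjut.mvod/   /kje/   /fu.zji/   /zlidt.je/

/smut.bid/ — σ1 onset /sm/ (2→3 rises), coda /t/ ok; σ2 onset /b/, coda /d/ ok → well-formed
/blit/ — σ1 onset /bl/ (1→4 rises), coda /t/ ok → well-formed
/mjut.mvod/ — violates constraint (iv): syllable 2 onset /mv/: /m/ (nasal, 3) → /v/ (fricative, 2) does not rise → ill-formed
/kje/ — σ1 onset /kj/ (1→5 rises), coda /∅/ ok → well-formed
/fu.zji/ — σ1 onset /f/, coda /∅/ ok; σ2 onset /zj/ (2→5 rises), coda /∅/ ok → well-formed
/zlidt.je/ — σ1 onset /zl/ (2→4 rises), coda /dt/ (2C) ok; σ2 onset /j/, coda /∅/ ok → well-formed

/mjut.mvod/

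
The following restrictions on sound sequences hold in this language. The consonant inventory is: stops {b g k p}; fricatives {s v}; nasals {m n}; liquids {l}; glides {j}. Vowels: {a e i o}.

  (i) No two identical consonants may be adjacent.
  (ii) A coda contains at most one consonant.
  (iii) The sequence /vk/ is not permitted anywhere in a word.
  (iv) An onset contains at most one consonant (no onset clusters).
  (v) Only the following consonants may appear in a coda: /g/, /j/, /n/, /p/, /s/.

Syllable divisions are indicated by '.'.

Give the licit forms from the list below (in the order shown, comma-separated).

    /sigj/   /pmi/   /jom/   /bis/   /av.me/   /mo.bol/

/bis/

/sigj/ — violates constraint (ii): syllable 1 coda /gj/ has 2 consonants (> 1) → illicit
/pmi/ — violates constraint (iv): syllable 1 onset /pm/ has 2 consonants (> 1) → illicit
/jom/ — violates constraint (v): syllable 1 coda contains /m/, which is not a licensed coda consonant → illicit
/bis/ — σ1 onset /b/, coda /s/ ok → licit
/av.me/ — violates constraint (v): syllable 1 coda contains /v/, which is not a licensed coda consonant → illicit
/mo.bol/ — violates constraint (v): syllable 2 coda contains /l/, which is not a licensed coda consonant → illicit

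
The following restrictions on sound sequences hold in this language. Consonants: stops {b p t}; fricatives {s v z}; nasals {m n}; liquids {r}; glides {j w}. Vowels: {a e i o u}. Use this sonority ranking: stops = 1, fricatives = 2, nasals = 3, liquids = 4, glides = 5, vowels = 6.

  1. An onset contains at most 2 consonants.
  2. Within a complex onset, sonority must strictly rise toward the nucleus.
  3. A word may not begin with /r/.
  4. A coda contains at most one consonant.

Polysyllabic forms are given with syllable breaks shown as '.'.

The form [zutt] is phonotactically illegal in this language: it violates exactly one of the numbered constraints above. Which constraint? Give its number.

[zutt]: syllable 1 coda /tt/ has 2 consonants (> 1).
This is a violation of constraint 4: "A coda contains at most one consonant."
The remaining constraints (1, 2, 3) are satisfied.

4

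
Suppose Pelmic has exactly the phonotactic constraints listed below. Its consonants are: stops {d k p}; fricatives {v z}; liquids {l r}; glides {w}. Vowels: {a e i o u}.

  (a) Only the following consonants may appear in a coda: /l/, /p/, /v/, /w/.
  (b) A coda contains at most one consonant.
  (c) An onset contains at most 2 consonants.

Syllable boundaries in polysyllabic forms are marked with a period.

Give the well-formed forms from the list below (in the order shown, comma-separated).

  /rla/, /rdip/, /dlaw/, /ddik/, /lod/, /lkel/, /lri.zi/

/rla/ — σ1 onset /rl/ (2C), coda /∅/ ok → well-formed
/rdip/ — σ1 onset /rd/ (2C), coda /p/ ok → well-formed
/dlaw/ — σ1 onset /dl/ (2C), coda /w/ ok → well-formed
/ddik/ — violates constraint (a): syllable 1 coda contains /k/, which is not a licensed coda consonant → ill-formed
/lod/ — violates constraint (a): syllable 1 coda contains /d/, which is not a licensed coda consonant → ill-formed
/lkel/ — σ1 onset /lk/ (2C), coda /l/ ok → well-formed
/lri.zi/ — σ1 onset /lr/ (2C), coda /∅/ ok; σ2 onset /z/, coda /∅/ ok → well-formed

/rla/, /rdip/, /dlaw/, /lkel/, /lri.zi/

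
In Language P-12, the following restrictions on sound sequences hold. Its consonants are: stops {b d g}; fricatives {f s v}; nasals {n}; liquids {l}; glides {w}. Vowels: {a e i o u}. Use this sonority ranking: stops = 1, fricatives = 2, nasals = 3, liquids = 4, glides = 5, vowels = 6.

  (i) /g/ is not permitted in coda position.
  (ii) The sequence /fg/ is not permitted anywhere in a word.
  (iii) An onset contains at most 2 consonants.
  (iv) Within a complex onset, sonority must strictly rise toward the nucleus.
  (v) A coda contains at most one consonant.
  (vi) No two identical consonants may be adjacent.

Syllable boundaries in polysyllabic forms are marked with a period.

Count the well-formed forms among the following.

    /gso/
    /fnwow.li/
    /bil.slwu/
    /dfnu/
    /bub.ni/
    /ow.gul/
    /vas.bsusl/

/gso/ — σ1 onset /gs/ (1→2 rises), coda /∅/ ok → well-formed
/fnwow.li/ — violates constraint (iii): syllable 1 onset /fnw/ has 3 consonants (> 2) → ill-formed
/bil.slwu/ — violates constraint (iii): syllable 2 onset /slw/ has 3 consonants (> 2) → ill-formed
/dfnu/ — violates constraint (iii): syllable 1 onset /dfn/ has 3 consonants (> 2) → ill-formed
/bub.ni/ — σ1 onset /b/, coda /b/ ok; σ2 onset /n/, coda /∅/ ok → well-formed
/ow.gul/ — σ1 onset /∅/, coda /w/ ok; σ2 onset /g/, coda /l/ ok → well-formed
/vas.bsusl/ — violates constraint (v): syllable 2 coda /sl/ has 2 consonants (> 1) → ill-formed
Well-formed: /gso/, /bub.ni/, /ow.gul/ → 3.

3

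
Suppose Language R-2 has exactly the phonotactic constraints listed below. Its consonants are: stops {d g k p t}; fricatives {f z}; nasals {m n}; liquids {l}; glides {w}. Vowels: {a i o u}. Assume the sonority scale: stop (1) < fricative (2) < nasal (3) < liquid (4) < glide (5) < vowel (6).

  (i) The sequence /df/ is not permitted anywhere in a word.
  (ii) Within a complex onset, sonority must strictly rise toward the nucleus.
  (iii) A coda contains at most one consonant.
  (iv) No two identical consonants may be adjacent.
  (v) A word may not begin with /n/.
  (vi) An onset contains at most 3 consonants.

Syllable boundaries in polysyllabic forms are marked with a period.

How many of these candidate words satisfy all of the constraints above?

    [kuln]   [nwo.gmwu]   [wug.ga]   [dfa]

0

[kuln] — violates constraint (iii): syllable 1 coda /ln/ has 2 consonants (> 1) → not permitted
[nwo.gmwu] — violates constraint (v): word begins with /n/ → not permitted
[wug.ga] — violates constraint (iv): adjacent identical consonants /gg/ → not permitted
[dfa] — violates constraint (i): contains banned sequence /df/ → not permitted
No form is permitted → 0.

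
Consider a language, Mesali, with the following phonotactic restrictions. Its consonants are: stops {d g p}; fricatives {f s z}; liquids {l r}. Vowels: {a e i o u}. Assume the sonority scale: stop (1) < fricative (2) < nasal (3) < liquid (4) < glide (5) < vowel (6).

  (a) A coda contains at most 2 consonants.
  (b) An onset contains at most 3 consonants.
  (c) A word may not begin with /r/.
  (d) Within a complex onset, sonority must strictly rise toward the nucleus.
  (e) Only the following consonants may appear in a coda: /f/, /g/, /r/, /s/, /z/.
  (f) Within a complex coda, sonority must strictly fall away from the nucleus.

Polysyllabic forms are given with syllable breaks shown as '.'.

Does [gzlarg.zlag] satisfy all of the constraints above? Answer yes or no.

[gzlarg.zlag] — σ1 onset /gzl/ (1→2→4 rises), coda /rg/ (4→1 falls) ok; σ2 onset /zl/ (2→4 rises), coda /g/ ok → permitted

yes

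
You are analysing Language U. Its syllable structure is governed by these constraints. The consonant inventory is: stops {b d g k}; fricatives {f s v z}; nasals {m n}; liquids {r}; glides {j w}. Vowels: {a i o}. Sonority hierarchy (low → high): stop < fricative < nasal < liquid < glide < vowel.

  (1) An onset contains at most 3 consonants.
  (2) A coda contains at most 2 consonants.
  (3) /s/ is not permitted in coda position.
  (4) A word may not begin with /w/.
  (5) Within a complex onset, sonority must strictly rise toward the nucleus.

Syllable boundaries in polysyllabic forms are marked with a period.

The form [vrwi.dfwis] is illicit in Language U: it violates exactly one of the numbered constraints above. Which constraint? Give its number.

[vrwi.dfwis]: syllable 2 coda contains /s/.
This is a violation of constraint 3: "/s/ is not permitted in coda position."
The remaining constraints (1, 2, 4, 5) are satisfied.

3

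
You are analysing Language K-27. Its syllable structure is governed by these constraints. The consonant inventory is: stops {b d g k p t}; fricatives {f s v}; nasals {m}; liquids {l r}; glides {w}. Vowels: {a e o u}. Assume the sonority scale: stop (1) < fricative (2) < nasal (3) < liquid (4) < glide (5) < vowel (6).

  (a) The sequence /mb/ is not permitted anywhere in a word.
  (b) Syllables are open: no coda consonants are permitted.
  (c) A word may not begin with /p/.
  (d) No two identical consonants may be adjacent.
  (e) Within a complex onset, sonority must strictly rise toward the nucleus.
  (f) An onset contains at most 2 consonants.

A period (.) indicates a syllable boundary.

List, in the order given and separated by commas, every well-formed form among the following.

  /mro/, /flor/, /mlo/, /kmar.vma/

/mro/, /mlo/

/mro/ — σ1 onset /mr/ (3→4 rises), coda /∅/ ok → well-formed
/flor/ — violates constraint (b): syllable 1 coda /r/ has 1 consonant (> 0) → ill-formed
/mlo/ — σ1 onset /ml/ (3→4 rises), coda /∅/ ok → well-formed
/kmar.vma/ — violates constraint (b): syllable 1 coda /r/ has 1 consonant (> 0) → ill-formed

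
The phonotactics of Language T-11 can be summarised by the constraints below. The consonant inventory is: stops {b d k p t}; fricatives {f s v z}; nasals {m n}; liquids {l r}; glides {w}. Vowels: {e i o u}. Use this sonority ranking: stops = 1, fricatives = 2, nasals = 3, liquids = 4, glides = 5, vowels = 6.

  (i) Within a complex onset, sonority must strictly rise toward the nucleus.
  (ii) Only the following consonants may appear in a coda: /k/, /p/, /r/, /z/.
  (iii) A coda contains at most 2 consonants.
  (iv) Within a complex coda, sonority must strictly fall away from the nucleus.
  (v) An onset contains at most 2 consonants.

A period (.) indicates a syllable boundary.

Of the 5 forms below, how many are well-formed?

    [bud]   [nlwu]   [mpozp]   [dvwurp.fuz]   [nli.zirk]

[bud] — violates constraint (ii): syllable 1 coda contains /d/, which is not a licensed coda consonant → ill-formed
[nlwu] — violates constraint (v): syllable 1 onset /nlw/ has 3 consonants (> 2) → ill-formed
[mpozp] — violates constraint (i): syllable 1 onset /mp/: /m/ (nasal, 3) → /p/ (stop, 1) does not rise → ill-formed
[dvwurp.fuz] — violates constraint (v): syllable 1 onset /dvw/ has 3 consonants (> 2) → ill-formed
[nli.zirk] — σ1 onset /nl/ (3→4 rises), coda /∅/ ok; σ2 onset /z/, coda /rk/ (4→1 falls) ok → well-formed
Well-formed: [nli.zirk] → 1.

1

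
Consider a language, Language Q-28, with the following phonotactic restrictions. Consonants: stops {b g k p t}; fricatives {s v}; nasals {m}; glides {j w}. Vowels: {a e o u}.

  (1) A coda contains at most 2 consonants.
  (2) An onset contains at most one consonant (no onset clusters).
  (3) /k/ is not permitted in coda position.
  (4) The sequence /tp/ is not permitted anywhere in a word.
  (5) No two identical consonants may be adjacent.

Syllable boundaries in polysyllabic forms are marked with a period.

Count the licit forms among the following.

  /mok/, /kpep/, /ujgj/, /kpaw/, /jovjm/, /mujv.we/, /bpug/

/mok/ — violates constraint 3: syllable 1 coda contains /k/ → illicit
/kpep/ — violates constraint 2: syllable 1 onset /kp/ has 2 consonants (> 1) → illicit
/ujgj/ — violates constraint 1: syllable 1 coda /jgj/ has 3 consonants (> 2) → illicit
/kpaw/ — violates constraint 2: syllable 1 onset /kp/ has 2 consonants (> 1) → illicit
/jovjm/ — violates constraint 1: syllable 1 coda /vjm/ has 3 consonants (> 2) → illicit
/mujv.we/ — σ1 onset /m/, coda /jv/ (2C) ok; σ2 onset /w/, coda /∅/ ok → licit
/bpug/ — violates constraint 2: syllable 1 onset /bp/ has 2 consonants (> 1) → illicit
Licit: /mujv.we/ → 1.

1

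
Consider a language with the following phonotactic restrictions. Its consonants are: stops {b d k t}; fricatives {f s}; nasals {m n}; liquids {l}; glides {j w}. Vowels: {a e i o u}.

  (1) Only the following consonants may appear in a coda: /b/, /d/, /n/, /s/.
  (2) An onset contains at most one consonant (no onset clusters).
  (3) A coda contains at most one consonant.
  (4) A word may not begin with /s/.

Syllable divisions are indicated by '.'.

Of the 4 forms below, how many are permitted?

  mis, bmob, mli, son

1

mis — σ1 onset /m/, coda /s/ ok → permitted
bmob — violates constraint 2: syllable 1 onset /bm/ has 2 consonants (> 1) → not permitted
mli — violates constraint 2: syllable 1 onset /ml/ has 2 consonants (> 1) → not permitted
son — violates constraint 4: word begins with /s/ → not permitted
Permitted: mis → 1.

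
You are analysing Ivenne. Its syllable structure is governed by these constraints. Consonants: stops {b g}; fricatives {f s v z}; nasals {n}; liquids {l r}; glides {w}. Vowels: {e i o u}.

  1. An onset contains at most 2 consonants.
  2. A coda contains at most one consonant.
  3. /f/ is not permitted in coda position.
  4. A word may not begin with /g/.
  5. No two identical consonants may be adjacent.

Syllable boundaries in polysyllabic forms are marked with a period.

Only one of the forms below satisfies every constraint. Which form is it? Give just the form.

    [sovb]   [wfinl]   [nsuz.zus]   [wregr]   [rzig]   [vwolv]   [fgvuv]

[sovb] — violates constraint 2: syllable 1 coda /vb/ has 2 consonants (> 1) → phonotactically illegal
[wfinl] — violates constraint 2: syllable 1 coda /nl/ has 2 consonants (> 1) → phonotactically illegal
[nsuz.zus] — violates constraint 5: adjacent identical consonants /zz/ → phonotactically illegal
[wregr] — violates constraint 2: syllable 1 coda /gr/ has 2 consonants (> 1) → phonotactically illegal
[rzig] — σ1 onset /rz/ (2C), coda /g/ ok → phonotactically legal
[vwolv] — violates constraint 2: syllable 1 coda /lv/ has 2 consonants (> 1) → phonotactically illegal
[fgvuv] — violates constraint 1: syllable 1 onset /fgv/ has 3 consonants (> 2) → phonotactically illegal

[rzig]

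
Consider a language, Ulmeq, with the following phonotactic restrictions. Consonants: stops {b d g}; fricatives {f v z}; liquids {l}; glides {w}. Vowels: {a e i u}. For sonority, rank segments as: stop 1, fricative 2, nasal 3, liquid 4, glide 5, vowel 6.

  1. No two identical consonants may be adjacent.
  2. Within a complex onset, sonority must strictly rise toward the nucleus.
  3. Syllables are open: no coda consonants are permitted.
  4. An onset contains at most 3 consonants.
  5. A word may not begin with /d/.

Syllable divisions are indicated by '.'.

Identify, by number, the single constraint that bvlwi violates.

bvlwi: syllable 1 onset /bvlw/ has 4 consonants (> 3).
This is a violation of constraint 4: "An onset contains at most 3 consonants."
The remaining constraints (1, 2, 3, 5) are satisfied.

4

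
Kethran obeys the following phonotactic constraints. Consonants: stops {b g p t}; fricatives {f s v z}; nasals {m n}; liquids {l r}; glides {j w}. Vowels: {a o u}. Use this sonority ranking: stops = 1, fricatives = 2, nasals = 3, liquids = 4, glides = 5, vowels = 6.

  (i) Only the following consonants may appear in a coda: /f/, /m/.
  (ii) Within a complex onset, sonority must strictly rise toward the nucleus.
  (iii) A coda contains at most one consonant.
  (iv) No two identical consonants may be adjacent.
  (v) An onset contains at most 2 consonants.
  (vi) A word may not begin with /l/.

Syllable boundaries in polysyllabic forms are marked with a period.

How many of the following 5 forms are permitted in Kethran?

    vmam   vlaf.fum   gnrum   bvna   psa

2

vmam — σ1 onset /vm/ (2→3 rises), coda /m/ ok → permitted
vlaf.fum — violates constraint (iv): adjacent identical consonants /ff/ → not permitted
gnrum — violates constraint (v): syllable 1 onset /gnr/ has 3 consonants (> 2) → not permitted
bvna — violates constraint (v): syllable 1 onset /bvn/ has 3 consonants (> 2) → not permitted
psa — σ1 onset /ps/ (1→2 rises), coda /∅/ ok → permitted
Permitted: vmam, psa → 2.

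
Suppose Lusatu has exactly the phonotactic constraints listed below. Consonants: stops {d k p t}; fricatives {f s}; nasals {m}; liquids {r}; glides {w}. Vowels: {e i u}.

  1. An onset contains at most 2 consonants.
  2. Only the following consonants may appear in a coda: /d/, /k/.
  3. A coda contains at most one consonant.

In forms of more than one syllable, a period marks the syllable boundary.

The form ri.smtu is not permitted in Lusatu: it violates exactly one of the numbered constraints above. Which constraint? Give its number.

ri.smtu: syllable 2 onset /smt/ has 3 consonants (> 2).
This is a violation of constraint 1: "An onset contains at most 2 consonants."
The remaining constraints (2, 3) are satisfied.

1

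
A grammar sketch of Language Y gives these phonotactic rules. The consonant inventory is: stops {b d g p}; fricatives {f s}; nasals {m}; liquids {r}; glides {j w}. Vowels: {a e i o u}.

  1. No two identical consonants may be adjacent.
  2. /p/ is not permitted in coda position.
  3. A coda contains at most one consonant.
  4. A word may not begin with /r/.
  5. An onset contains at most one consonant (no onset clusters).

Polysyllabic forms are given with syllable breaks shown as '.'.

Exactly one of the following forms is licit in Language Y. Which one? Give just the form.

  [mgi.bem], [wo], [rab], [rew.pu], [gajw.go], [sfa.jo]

[wo]

[mgi.bem] — violates constraint 5: syllable 1 onset /mg/ has 2 consonants (> 1) → illicit
[wo] — σ1 onset /w/, coda /∅/ ok → licit
[rab] — violates constraint 4: word begins with /r/ → illicit
[rew.pu] — violates constraint 4: word begins with /r/ → illicit
[gajw.go] — violates constraint 3: syllable 1 coda /jw/ has 2 consonants (> 1) → illicit
[sfa.jo] — violates constraint 5: syllable 1 onset /sf/ has 2 consonants (> 1) → illicit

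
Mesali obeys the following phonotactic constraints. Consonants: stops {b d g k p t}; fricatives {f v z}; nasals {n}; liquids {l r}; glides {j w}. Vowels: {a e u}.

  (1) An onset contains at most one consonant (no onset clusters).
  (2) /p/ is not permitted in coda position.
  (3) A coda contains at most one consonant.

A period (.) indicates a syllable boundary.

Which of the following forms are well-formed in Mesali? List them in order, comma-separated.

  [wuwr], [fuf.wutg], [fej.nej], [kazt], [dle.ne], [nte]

[wuwr] — violates constraint 3: syllable 1 coda /wr/ has 2 consonants (> 1) → ill-formed
[fuf.wutg] — violates constraint 3: syllable 2 coda /tg/ has 2 consonants (> 1) → ill-formed
[fej.nej] — σ1 onset /f/, coda /j/ ok; σ2 onset /n/, coda /j/ ok → well-formed
[kazt] — violates constraint 3: syllable 1 coda /zt/ has 2 consonants (> 1) → ill-formed
[dle.ne] — violates constraint 1: syllable 1 onset /dl/ has 2 consonants (> 1) → ill-formed
[nte] — violates constraint 1: syllable 1 onset /nt/ has 2 consonants (> 1) → ill-formed

[fej.nej]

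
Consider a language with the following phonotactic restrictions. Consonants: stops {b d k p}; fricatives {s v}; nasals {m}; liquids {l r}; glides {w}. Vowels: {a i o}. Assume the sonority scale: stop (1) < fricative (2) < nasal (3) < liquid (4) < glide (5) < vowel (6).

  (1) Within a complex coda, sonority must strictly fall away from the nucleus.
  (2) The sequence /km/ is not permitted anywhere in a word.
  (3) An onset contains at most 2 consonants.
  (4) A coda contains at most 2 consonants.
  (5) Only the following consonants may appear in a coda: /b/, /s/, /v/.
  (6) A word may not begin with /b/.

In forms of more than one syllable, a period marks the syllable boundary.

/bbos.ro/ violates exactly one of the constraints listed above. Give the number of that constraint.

/bbos.ro/: word begins with /b/.
This is a violation of constraint 6: "A word may not begin with /b/."
The remaining constraints (1, 2, 3, 4, 5) are satisfied.

6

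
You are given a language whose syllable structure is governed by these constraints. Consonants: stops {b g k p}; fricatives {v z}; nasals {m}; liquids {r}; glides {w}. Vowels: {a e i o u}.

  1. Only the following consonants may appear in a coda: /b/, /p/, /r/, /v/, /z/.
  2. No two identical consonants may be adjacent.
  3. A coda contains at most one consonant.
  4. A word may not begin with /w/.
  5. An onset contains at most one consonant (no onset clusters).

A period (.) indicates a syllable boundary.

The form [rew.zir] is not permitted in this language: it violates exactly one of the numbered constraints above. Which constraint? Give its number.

1

[rew.zir]: syllable 1 coda contains /w/, which is not a licensed coda consonant.
This is a violation of constraint 1: "Only the following consonants may appear in a coda: /b/, /p/, /r/, /v/, /z/."
The remaining constraints (2, 3, 4, 5) are satisfied.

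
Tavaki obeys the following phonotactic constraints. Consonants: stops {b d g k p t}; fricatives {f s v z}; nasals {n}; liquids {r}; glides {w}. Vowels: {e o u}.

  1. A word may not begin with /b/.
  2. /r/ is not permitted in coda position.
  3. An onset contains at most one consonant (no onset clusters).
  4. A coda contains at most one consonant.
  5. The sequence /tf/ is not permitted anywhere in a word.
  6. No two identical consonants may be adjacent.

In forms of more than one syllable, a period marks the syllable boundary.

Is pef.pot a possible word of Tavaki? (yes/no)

yes

pef.pot — σ1 onset /p/, coda /f/ ok; σ2 onset /p/, coda /t/ ok → phonotactically legal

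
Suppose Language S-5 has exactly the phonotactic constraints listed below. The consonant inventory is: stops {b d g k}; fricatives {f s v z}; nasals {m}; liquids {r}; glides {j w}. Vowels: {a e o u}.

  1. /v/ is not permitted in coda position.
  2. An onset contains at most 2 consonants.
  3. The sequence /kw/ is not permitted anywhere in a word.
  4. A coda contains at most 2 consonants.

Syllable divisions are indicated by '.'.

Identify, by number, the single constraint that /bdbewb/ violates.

/bdbewb/: syllable 1 onset /bdb/ has 3 consonants (> 2).
This is a violation of constraint 2: "An onset contains at most 2 consonants."
The remaining constraints (1, 3, 4) are satisfied.

2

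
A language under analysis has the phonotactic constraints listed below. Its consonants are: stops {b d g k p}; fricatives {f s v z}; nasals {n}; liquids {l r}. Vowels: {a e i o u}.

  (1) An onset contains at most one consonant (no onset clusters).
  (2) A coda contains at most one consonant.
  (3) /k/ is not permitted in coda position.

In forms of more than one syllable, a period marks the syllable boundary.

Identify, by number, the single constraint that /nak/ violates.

/nak/: syllable 1 coda contains /k/.
This is a violation of constraint 3: "/k/ is not permitted in coda position."
The remaining constraints (1, 2) are satisfied.

3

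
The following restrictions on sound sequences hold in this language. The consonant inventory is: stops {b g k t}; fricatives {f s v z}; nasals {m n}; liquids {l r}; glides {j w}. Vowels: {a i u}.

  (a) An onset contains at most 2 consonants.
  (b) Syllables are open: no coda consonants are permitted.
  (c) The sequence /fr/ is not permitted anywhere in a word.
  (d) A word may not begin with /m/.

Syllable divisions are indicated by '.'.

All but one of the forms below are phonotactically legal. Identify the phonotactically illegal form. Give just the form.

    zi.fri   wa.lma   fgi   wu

zi.fri

zi.fri — violates constraint (c): contains banned sequence /fr/ → phonotactically illegal
wa.lma — σ1 onset /w/, coda /∅/ ok; σ2 onset /lm/ (2C), coda /∅/ ok → phonotactically legal
fgi — σ1 onset /fg/ (2C), coda /∅/ ok → phonotactically legal
wu — σ1 onset /w/, coda /∅/ ok → phonotactically legal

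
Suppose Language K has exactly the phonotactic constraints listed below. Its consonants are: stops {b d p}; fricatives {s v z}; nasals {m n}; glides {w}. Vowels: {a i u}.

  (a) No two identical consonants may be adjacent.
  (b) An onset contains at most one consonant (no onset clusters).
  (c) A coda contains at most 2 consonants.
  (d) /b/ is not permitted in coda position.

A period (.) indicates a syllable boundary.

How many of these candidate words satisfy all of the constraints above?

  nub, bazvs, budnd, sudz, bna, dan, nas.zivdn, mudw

3

nub — violates constraint (d): syllable 1 coda contains /b/ → phonotactically illegal
bazvs — violates constraint (c): syllable 1 coda /zvs/ has 3 consonants (> 2) → phonotactically illegal
budnd — violates constraint (c): syllable 1 coda /dnd/ has 3 consonants (> 2) → phonotactically illegal
sudz — σ1 onset /s/, coda /dz/ (2C) ok → phonotactically legal
bna — violates constraint (b): syllable 1 onset /bn/ has 2 consonants (> 1) → phonotactically illegal
dan — σ1 onset /d/, coda /n/ ok → phonotactically legal
nas.zivdn — violates constraint (c): syllable 2 coda /vdn/ has 3 consonants (> 2) → phonotactically illegal
mudw — σ1 onset /m/, coda /dw/ (2C) ok → phonotactically legal
Phonotactically legal: sudz, dan, mudw → 3.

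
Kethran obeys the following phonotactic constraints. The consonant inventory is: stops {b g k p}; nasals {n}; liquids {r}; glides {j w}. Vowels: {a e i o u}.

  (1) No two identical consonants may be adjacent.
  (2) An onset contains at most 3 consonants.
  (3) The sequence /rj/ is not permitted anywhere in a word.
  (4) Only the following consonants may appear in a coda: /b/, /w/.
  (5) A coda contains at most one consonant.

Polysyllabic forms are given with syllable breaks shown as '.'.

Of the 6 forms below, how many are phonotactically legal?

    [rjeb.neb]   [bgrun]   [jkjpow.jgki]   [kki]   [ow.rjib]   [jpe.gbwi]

[rjeb.neb] — violates constraint 3: contains banned sequence /rj/ → phonotactically illegal
[bgrun] — violates constraint 4: syllable 1 coda contains /n/, which is not a licensed coda consonant → phonotactically illegal
[jkjpow.jgki] — violates constraint 2: syllable 1 onset /jkjp/ has 4 consonants (> 3) → phonotactically illegal
[kki] — violates constraint 1: adjacent identical consonants /kk/ → phonotactically illegal
[ow.rjib] — violates constraint 3: contains banned sequence /rj/ → phonotactically illegal
[jpe.gbwi] — σ1 onset /jp/ (2C), coda /∅/ ok; σ2 onset /gbw/ (3C), coda /∅/ ok → phonotactically legal
Phonotactically legal: [jpe.gbwi] → 1.

1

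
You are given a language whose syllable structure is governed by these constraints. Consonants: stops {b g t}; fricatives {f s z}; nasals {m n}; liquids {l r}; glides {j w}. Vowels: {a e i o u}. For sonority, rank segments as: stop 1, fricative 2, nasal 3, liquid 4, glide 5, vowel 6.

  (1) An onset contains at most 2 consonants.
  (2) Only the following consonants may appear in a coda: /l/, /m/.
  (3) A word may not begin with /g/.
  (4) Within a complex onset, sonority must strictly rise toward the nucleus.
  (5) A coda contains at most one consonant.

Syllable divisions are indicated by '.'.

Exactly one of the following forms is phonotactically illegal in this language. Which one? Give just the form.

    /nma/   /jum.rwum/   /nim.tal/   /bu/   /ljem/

/nma/

/nma/ — violates constraint 4: syllable 1 onset /nm/: /n/ (nasal, 3) → /m/ (nasal, 3) does not rise → phonotactically illegal
/jum.rwum/ — σ1 onset /j/, coda /m/ ok; σ2 onset /rw/ (4→5 rises), coda /m/ ok → phonotactically legal
/nim.tal/ — σ1 onset /n/, coda /m/ ok; σ2 onset /t/, coda /l/ ok → phonotactically legal
/bu/ — σ1 onset /b/, coda /∅/ ok → phonotactically legal
/ljem/ — σ1 onset /lj/ (4→5 rises), coda /m/ ok → phonotactically legal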